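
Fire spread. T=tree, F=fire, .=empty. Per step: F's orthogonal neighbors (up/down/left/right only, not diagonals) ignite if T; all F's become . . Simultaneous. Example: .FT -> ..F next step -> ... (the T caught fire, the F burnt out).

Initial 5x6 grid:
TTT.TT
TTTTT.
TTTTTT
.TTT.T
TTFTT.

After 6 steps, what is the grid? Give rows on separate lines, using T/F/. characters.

Step 1: 3 trees catch fire, 1 burn out
  TTT.TT
  TTTTT.
  TTTTTT
  .TFT.T
  TF.FT.
Step 2: 5 trees catch fire, 3 burn out
  TTT.TT
  TTTTT.
  TTFTTT
  .F.F.T
  F...F.
Step 3: 3 trees catch fire, 5 burn out
  TTT.TT
  TTFTT.
  TF.FTT
  .....T
  ......
Step 4: 5 trees catch fire, 3 burn out
  TTF.TT
  TF.FT.
  F...FT
  .....T
  ......
Step 5: 4 trees catch fire, 5 burn out
  TF..TT
  F...F.
  .....F
  .....T
  ......
Step 6: 3 trees catch fire, 4 burn out
  F...FT
  ......
  ......
  .....F
  ......

F...FT
......
......
.....F
......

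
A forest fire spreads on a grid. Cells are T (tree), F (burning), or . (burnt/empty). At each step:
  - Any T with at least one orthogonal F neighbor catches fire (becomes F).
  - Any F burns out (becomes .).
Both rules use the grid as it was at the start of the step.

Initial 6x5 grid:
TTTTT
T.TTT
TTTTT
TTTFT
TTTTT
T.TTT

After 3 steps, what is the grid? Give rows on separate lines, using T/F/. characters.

Step 1: 4 trees catch fire, 1 burn out
  TTTTT
  T.TTT
  TTTFT
  TTF.F
  TTTFT
  T.TTT
Step 2: 7 trees catch fire, 4 burn out
  TTTTT
  T.TFT
  TTF.F
  TF...
  TTF.F
  T.TFT
Step 3: 8 trees catch fire, 7 burn out
  TTTFT
  T.F.F
  TF...
  F....
  TF...
  T.F.F

TTTFT
T.F.F
TF...
F....
TF...
T.F.F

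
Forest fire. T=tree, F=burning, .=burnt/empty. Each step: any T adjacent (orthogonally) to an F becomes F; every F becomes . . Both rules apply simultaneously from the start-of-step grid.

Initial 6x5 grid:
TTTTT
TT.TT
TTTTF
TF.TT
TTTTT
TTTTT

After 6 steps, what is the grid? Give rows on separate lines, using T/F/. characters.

Step 1: 6 trees catch fire, 2 burn out
  TTTTT
  TT.TF
  TFTF.
  F..TF
  TFTTT
  TTTTT
Step 2: 10 trees catch fire, 6 burn out
  TTTTF
  TF.F.
  F.F..
  ...F.
  F.FTF
  TFTTT
Step 3: 7 trees catch fire, 10 burn out
  TFTF.
  F....
  .....
  .....
  ...F.
  F.FTF
Step 4: 3 trees catch fire, 7 burn out
  F.F..
  .....
  .....
  .....
  .....
  ...F.
Step 5: 0 trees catch fire, 3 burn out
  .....
  .....
  .....
  .....
  .....
  .....
Step 6: 0 trees catch fire, 0 burn out
  .....
  .....
  .....
  .....
  .....
  .....

.....
.....
.....
.....
.....
.....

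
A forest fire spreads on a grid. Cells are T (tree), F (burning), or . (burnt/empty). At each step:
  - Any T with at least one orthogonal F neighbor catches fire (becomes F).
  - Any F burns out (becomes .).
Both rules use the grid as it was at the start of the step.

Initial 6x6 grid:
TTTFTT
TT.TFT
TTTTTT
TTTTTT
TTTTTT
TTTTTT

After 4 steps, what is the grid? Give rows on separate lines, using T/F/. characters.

Step 1: 5 trees catch fire, 2 burn out
  TTF.FT
  TT.F.F
  TTTTFT
  TTTTTT
  TTTTTT
  TTTTTT
Step 2: 5 trees catch fire, 5 burn out
  TF...F
  TT....
  TTTF.F
  TTTTFT
  TTTTTT
  TTTTTT
Step 3: 6 trees catch fire, 5 burn out
  F.....
  TF....
  TTF...
  TTTF.F
  TTTTFT
  TTTTTT
Step 4: 6 trees catch fire, 6 burn out
  ......
  F.....
  TF....
  TTF...
  TTTF.F
  TTTTFT

......
F.....
TF....
TTF...
TTTF.F
TTTTFT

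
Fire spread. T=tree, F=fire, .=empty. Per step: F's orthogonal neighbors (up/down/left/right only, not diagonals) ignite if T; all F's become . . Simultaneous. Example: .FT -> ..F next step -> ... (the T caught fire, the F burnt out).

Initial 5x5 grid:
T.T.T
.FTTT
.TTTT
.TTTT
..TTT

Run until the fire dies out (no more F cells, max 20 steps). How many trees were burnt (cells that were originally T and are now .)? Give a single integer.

Answer: 16

Derivation:
Step 1: +2 fires, +1 burnt (F count now 2)
Step 2: +4 fires, +2 burnt (F count now 4)
Step 3: +3 fires, +4 burnt (F count now 3)
Step 4: +4 fires, +3 burnt (F count now 4)
Step 5: +2 fires, +4 burnt (F count now 2)
Step 6: +1 fires, +2 burnt (F count now 1)
Step 7: +0 fires, +1 burnt (F count now 0)
Fire out after step 7
Initially T: 17, now '.': 24
Total burnt (originally-T cells now '.'): 16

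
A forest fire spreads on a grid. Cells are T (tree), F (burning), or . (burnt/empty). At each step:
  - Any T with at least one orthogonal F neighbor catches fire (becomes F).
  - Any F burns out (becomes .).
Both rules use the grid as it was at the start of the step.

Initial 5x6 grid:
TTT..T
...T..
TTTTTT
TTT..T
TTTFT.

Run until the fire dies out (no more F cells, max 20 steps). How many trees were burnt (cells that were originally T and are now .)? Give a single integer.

Answer: 15

Derivation:
Step 1: +2 fires, +1 burnt (F count now 2)
Step 2: +2 fires, +2 burnt (F count now 2)
Step 3: +3 fires, +2 burnt (F count now 3)
Step 4: +3 fires, +3 burnt (F count now 3)
Step 5: +3 fires, +3 burnt (F count now 3)
Step 6: +1 fires, +3 burnt (F count now 1)
Step 7: +1 fires, +1 burnt (F count now 1)
Step 8: +0 fires, +1 burnt (F count now 0)
Fire out after step 8
Initially T: 19, now '.': 26
Total burnt (originally-T cells now '.'): 15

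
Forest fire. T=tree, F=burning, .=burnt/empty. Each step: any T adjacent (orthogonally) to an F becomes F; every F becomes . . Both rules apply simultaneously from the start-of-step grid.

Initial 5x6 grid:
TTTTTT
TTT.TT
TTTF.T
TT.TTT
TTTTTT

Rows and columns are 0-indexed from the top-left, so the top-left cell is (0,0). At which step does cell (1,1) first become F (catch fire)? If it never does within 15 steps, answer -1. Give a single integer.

Step 1: cell (1,1)='T' (+2 fires, +1 burnt)
Step 2: cell (1,1)='T' (+4 fires, +2 burnt)
Step 3: cell (1,1)='F' (+7 fires, +4 burnt)
  -> target ignites at step 3
Step 4: cell (1,1)='.' (+7 fires, +7 burnt)
Step 5: cell (1,1)='.' (+4 fires, +7 burnt)
Step 6: cell (1,1)='.' (+2 fires, +4 burnt)
Step 7: cell (1,1)='.' (+0 fires, +2 burnt)
  fire out at step 7

3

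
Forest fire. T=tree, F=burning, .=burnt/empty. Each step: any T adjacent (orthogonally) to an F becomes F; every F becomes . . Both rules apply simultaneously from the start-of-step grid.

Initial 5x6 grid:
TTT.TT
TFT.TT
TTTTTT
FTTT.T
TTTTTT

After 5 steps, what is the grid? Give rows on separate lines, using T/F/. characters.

Step 1: 7 trees catch fire, 2 burn out
  TFT.TT
  F.F.TT
  FFTTTT
  .FTT.T
  FTTTTT
Step 2: 5 trees catch fire, 7 burn out
  F.F.TT
  ....TT
  ..FTTT
  ..FT.T
  .FTTTT
Step 3: 3 trees catch fire, 5 burn out
  ....TT
  ....TT
  ...FTT
  ...F.T
  ..FTTT
Step 4: 2 trees catch fire, 3 burn out
  ....TT
  ....TT
  ....FT
  .....T
  ...FTT
Step 5: 3 trees catch fire, 2 burn out
  ....TT
  ....FT
  .....F
  .....T
  ....FT

....TT
....FT
.....F
.....T
....FT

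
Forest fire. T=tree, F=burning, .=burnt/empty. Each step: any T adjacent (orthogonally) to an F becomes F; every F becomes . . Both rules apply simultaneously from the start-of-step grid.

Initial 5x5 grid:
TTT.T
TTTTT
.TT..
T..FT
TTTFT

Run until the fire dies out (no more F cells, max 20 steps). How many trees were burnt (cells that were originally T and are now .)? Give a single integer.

Step 1: +3 fires, +2 burnt (F count now 3)
Step 2: +1 fires, +3 burnt (F count now 1)
Step 3: +1 fires, +1 burnt (F count now 1)
Step 4: +1 fires, +1 burnt (F count now 1)
Step 5: +0 fires, +1 burnt (F count now 0)
Fire out after step 5
Initially T: 17, now '.': 14
Total burnt (originally-T cells now '.'): 6

Answer: 6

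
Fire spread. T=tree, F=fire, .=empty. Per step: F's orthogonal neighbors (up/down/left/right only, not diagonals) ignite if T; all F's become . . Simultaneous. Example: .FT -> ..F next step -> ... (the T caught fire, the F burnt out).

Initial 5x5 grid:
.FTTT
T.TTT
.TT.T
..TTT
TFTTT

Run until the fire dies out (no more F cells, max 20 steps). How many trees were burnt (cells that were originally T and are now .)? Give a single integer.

Answer: 16

Derivation:
Step 1: +3 fires, +2 burnt (F count now 3)
Step 2: +4 fires, +3 burnt (F count now 4)
Step 3: +5 fires, +4 burnt (F count now 5)
Step 4: +3 fires, +5 burnt (F count now 3)
Step 5: +1 fires, +3 burnt (F count now 1)
Step 6: +0 fires, +1 burnt (F count now 0)
Fire out after step 6
Initially T: 17, now '.': 24
Total burnt (originally-T cells now '.'): 16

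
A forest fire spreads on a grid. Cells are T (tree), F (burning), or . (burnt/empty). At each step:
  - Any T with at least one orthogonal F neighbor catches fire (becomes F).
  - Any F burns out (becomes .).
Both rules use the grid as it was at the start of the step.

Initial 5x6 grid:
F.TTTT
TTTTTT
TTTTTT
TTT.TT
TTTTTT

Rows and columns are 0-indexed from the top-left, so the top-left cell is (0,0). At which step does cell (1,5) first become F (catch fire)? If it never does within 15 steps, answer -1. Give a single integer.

Step 1: cell (1,5)='T' (+1 fires, +1 burnt)
Step 2: cell (1,5)='T' (+2 fires, +1 burnt)
Step 3: cell (1,5)='T' (+3 fires, +2 burnt)
Step 4: cell (1,5)='T' (+5 fires, +3 burnt)
Step 5: cell (1,5)='T' (+5 fires, +5 burnt)
Step 6: cell (1,5)='F' (+4 fires, +5 burnt)
  -> target ignites at step 6
Step 7: cell (1,5)='.' (+4 fires, +4 burnt)
Step 8: cell (1,5)='.' (+2 fires, +4 burnt)
Step 9: cell (1,5)='.' (+1 fires, +2 burnt)
Step 10: cell (1,5)='.' (+0 fires, +1 burnt)
  fire out at step 10

6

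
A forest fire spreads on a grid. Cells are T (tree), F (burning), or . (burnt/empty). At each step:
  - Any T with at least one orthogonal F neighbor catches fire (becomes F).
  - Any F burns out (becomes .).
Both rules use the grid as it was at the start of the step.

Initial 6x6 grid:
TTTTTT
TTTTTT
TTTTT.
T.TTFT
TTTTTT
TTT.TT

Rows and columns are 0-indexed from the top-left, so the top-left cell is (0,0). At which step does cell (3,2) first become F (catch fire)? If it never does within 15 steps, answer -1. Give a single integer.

Step 1: cell (3,2)='T' (+4 fires, +1 burnt)
Step 2: cell (3,2)='F' (+6 fires, +4 burnt)
  -> target ignites at step 2
Step 3: cell (3,2)='.' (+6 fires, +6 burnt)
Step 4: cell (3,2)='.' (+6 fires, +6 burnt)
Step 5: cell (3,2)='.' (+5 fires, +6 burnt)
Step 6: cell (3,2)='.' (+4 fires, +5 burnt)
Step 7: cell (3,2)='.' (+1 fires, +4 burnt)
Step 8: cell (3,2)='.' (+0 fires, +1 burnt)
  fire out at step 8

2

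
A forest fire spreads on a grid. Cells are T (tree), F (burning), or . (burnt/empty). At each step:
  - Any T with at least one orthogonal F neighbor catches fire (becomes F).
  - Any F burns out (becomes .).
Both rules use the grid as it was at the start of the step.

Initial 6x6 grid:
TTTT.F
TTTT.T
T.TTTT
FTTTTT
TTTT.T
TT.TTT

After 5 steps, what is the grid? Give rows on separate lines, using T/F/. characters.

Step 1: 4 trees catch fire, 2 burn out
  TTTT..
  TTTT.F
  F.TTTT
  .FTTTT
  FTTT.T
  TT.TTT
Step 2: 5 trees catch fire, 4 burn out
  TTTT..
  FTTT..
  ..TTTF
  ..FTTT
  .FTT.T
  FT.TTT
Step 3: 8 trees catch fire, 5 burn out
  FTTT..
  .FTT..
  ..FTF.
  ...FTF
  ..FT.T
  .F.TTT
Step 4: 6 trees catch fire, 8 burn out
  .FTT..
  ..FT..
  ...F..
  ....F.
  ...F.F
  ...TTT
Step 5: 4 trees catch fire, 6 burn out
  ..FT..
  ...F..
  ......
  ......
  ......
  ...FTF

..FT..
...F..
......
......
......
...FTF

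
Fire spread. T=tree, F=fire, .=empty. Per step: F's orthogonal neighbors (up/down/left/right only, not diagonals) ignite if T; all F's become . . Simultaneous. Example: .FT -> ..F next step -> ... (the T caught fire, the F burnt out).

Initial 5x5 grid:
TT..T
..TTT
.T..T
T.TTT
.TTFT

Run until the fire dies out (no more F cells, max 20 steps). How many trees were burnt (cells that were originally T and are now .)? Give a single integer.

Answer: 11

Derivation:
Step 1: +3 fires, +1 burnt (F count now 3)
Step 2: +3 fires, +3 burnt (F count now 3)
Step 3: +1 fires, +3 burnt (F count now 1)
Step 4: +1 fires, +1 burnt (F count now 1)
Step 5: +2 fires, +1 burnt (F count now 2)
Step 6: +1 fires, +2 burnt (F count now 1)
Step 7: +0 fires, +1 burnt (F count now 0)
Fire out after step 7
Initially T: 15, now '.': 21
Total burnt (originally-T cells now '.'): 11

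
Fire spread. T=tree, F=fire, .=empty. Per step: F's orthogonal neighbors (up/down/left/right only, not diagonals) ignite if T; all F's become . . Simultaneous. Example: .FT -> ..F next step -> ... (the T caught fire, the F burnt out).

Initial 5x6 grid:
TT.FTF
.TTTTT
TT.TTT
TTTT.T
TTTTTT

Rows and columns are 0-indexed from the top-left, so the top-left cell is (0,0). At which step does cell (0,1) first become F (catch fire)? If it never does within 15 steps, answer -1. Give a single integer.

Step 1: cell (0,1)='T' (+3 fires, +2 burnt)
Step 2: cell (0,1)='T' (+4 fires, +3 burnt)
Step 3: cell (0,1)='T' (+4 fires, +4 burnt)
Step 4: cell (0,1)='F' (+5 fires, +4 burnt)
  -> target ignites at step 4
Step 5: cell (0,1)='.' (+5 fires, +5 burnt)
Step 6: cell (0,1)='.' (+2 fires, +5 burnt)
Step 7: cell (0,1)='.' (+1 fires, +2 burnt)
Step 8: cell (0,1)='.' (+0 fires, +1 burnt)
  fire out at step 8

4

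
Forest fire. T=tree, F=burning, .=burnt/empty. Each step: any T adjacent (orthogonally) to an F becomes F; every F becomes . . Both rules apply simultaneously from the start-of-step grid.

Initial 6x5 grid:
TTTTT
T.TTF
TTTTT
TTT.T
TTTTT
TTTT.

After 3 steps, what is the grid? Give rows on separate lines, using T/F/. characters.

Step 1: 3 trees catch fire, 1 burn out
  TTTTF
  T.TF.
  TTTTF
  TTT.T
  TTTTT
  TTTT.
Step 2: 4 trees catch fire, 3 burn out
  TTTF.
  T.F..
  TTTF.
  TTT.F
  TTTTT
  TTTT.
Step 3: 3 trees catch fire, 4 burn out
  TTF..
  T....
  TTF..
  TTT..
  TTTTF
  TTTT.

TTF..
T....
TTF..
TTT..
TTTTF
TTTT.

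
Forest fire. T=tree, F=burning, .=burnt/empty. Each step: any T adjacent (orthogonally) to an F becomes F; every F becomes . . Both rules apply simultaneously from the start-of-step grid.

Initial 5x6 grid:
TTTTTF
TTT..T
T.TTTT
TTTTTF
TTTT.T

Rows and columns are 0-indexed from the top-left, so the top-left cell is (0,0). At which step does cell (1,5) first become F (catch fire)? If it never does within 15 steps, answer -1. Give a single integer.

Step 1: cell (1,5)='F' (+5 fires, +2 burnt)
  -> target ignites at step 1
Step 2: cell (1,5)='.' (+3 fires, +5 burnt)
Step 3: cell (1,5)='.' (+4 fires, +3 burnt)
Step 4: cell (1,5)='.' (+5 fires, +4 burnt)
Step 5: cell (1,5)='.' (+4 fires, +5 burnt)
Step 6: cell (1,5)='.' (+3 fires, +4 burnt)
Step 7: cell (1,5)='.' (+0 fires, +3 burnt)
  fire out at step 7

1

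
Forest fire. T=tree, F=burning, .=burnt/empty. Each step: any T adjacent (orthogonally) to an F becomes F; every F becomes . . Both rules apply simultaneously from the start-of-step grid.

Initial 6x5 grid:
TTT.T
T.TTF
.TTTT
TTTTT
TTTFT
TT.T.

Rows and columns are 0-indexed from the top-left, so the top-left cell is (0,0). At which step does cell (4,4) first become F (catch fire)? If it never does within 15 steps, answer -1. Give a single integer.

Step 1: cell (4,4)='F' (+7 fires, +2 burnt)
  -> target ignites at step 1
Step 2: cell (4,4)='.' (+5 fires, +7 burnt)
Step 3: cell (4,4)='.' (+5 fires, +5 burnt)
Step 4: cell (4,4)='.' (+4 fires, +5 burnt)
Step 5: cell (4,4)='.' (+1 fires, +4 burnt)
Step 6: cell (4,4)='.' (+1 fires, +1 burnt)
Step 7: cell (4,4)='.' (+0 fires, +1 burnt)
  fire out at step 7

1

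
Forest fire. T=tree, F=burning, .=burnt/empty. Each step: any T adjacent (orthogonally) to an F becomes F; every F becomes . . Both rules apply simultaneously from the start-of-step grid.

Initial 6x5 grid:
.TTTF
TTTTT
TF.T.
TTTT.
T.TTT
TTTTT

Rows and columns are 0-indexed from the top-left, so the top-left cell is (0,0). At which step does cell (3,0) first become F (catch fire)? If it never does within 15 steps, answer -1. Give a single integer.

Step 1: cell (3,0)='T' (+5 fires, +2 burnt)
Step 2: cell (3,0)='F' (+7 fires, +5 burnt)
  -> target ignites at step 2
Step 3: cell (3,0)='.' (+4 fires, +7 burnt)
Step 4: cell (3,0)='.' (+3 fires, +4 burnt)
Step 5: cell (3,0)='.' (+3 fires, +3 burnt)
Step 6: cell (3,0)='.' (+1 fires, +3 burnt)
Step 7: cell (3,0)='.' (+0 fires, +1 burnt)
  fire out at step 7

2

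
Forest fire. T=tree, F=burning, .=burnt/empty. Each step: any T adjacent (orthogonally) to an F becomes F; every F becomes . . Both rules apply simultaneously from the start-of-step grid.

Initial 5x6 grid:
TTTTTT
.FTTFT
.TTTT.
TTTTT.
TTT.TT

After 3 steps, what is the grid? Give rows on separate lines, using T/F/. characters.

Step 1: 7 trees catch fire, 2 burn out
  TFTTFT
  ..FF.F
  .FTTF.
  TTTTT.
  TTT.TT
Step 2: 8 trees catch fire, 7 burn out
  F.FF.F
  ......
  ..FF..
  TFTTF.
  TTT.TT
Step 3: 5 trees catch fire, 8 burn out
  ......
  ......
  ......
  F.FF..
  TFT.FT

......
......
......
F.FF..
TFT.FT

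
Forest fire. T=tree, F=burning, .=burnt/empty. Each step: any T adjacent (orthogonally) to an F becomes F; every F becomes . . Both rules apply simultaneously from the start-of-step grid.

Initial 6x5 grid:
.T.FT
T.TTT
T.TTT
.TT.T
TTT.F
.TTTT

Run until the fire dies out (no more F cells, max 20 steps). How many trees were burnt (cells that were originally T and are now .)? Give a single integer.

Step 1: +4 fires, +2 burnt (F count now 4)
Step 2: +5 fires, +4 burnt (F count now 5)
Step 3: +2 fires, +5 burnt (F count now 2)
Step 4: +3 fires, +2 burnt (F count now 3)
Step 5: +2 fires, +3 burnt (F count now 2)
Step 6: +1 fires, +2 burnt (F count now 1)
Step 7: +0 fires, +1 burnt (F count now 0)
Fire out after step 7
Initially T: 20, now '.': 27
Total burnt (originally-T cells now '.'): 17

Answer: 17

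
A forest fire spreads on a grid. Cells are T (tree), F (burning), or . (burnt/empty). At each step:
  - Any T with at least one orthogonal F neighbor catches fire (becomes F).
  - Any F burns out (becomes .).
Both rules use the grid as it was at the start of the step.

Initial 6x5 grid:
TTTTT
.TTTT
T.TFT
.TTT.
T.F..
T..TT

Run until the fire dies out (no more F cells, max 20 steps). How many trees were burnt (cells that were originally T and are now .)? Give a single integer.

Step 1: +5 fires, +2 burnt (F count now 5)
Step 2: +4 fires, +5 burnt (F count now 4)
Step 3: +3 fires, +4 burnt (F count now 3)
Step 4: +1 fires, +3 burnt (F count now 1)
Step 5: +1 fires, +1 burnt (F count now 1)
Step 6: +0 fires, +1 burnt (F count now 0)
Fire out after step 6
Initially T: 19, now '.': 25
Total burnt (originally-T cells now '.'): 14

Answer: 14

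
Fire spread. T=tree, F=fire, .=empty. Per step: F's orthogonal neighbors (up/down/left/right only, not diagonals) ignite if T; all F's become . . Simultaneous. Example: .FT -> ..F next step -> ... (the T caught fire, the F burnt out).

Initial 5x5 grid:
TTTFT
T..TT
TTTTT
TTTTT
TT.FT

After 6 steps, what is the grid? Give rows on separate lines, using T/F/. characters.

Step 1: 5 trees catch fire, 2 burn out
  TTF.F
  T..FT
  TTTTT
  TTTFT
  TT..F
Step 2: 5 trees catch fire, 5 burn out
  TF...
  T...F
  TTTFT
  TTF.F
  TT...
Step 3: 4 trees catch fire, 5 burn out
  F....
  T....
  TTF.F
  TF...
  TT...
Step 4: 4 trees catch fire, 4 burn out
  .....
  F....
  TF...
  F....
  TF...
Step 5: 2 trees catch fire, 4 burn out
  .....
  .....
  F....
  .....
  F....
Step 6: 0 trees catch fire, 2 burn out
  .....
  .....
  .....
  .....
  .....

.....
.....
.....
.....
.....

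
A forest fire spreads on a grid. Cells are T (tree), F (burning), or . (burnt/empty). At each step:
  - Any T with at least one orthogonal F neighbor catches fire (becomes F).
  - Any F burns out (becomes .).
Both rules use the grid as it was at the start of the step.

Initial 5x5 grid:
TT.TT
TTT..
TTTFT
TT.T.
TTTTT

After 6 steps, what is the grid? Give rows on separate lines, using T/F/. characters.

Step 1: 3 trees catch fire, 1 burn out
  TT.TT
  TTT..
  TTF.F
  TT.F.
  TTTTT
Step 2: 3 trees catch fire, 3 burn out
  TT.TT
  TTF..
  TF...
  TT...
  TTTFT
Step 3: 5 trees catch fire, 3 burn out
  TT.TT
  TF...
  F....
  TF...
  TTF.F
Step 4: 4 trees catch fire, 5 burn out
  TF.TT
  F....
  .....
  F....
  TF...
Step 5: 2 trees catch fire, 4 burn out
  F..TT
  .....
  .....
  .....
  F....
Step 6: 0 trees catch fire, 2 burn out
  ...TT
  .....
  .....
  .....
  .....

...TT
.....
.....
.....
.....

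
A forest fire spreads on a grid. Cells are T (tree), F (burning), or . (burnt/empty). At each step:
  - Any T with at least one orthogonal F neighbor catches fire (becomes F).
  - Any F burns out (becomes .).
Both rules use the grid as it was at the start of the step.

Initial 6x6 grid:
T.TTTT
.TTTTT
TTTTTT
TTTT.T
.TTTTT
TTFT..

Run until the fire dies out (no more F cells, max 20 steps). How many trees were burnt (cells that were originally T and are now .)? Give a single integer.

Step 1: +3 fires, +1 burnt (F count now 3)
Step 2: +4 fires, +3 burnt (F count now 4)
Step 3: +4 fires, +4 burnt (F count now 4)
Step 4: +5 fires, +4 burnt (F count now 5)
Step 5: +6 fires, +5 burnt (F count now 6)
Step 6: +3 fires, +6 burnt (F count now 3)
Step 7: +2 fires, +3 burnt (F count now 2)
Step 8: +1 fires, +2 burnt (F count now 1)
Step 9: +0 fires, +1 burnt (F count now 0)
Fire out after step 9
Initially T: 29, now '.': 35
Total burnt (originally-T cells now '.'): 28

Answer: 28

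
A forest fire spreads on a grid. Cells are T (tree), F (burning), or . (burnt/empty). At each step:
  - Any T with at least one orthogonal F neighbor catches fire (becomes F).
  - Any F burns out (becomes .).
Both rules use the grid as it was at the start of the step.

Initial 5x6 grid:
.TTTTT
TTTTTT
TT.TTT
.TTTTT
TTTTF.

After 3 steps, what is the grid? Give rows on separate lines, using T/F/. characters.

Step 1: 2 trees catch fire, 1 burn out
  .TTTTT
  TTTTTT
  TT.TTT
  .TTTFT
  TTTF..
Step 2: 4 trees catch fire, 2 burn out
  .TTTTT
  TTTTTT
  TT.TFT
  .TTF.F
  TTF...
Step 3: 5 trees catch fire, 4 burn out
  .TTTTT
  TTTTFT
  TT.F.F
  .TF...
  TF....

.TTTTT
TTTTFT
TT.F.F
.TF...
TF....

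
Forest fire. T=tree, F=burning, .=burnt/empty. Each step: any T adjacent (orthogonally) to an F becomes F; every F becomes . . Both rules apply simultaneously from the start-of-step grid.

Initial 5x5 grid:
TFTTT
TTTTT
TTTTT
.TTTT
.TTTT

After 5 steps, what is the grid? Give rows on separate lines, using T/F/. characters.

Step 1: 3 trees catch fire, 1 burn out
  F.FTT
  TFTTT
  TTTTT
  .TTTT
  .TTTT
Step 2: 4 trees catch fire, 3 burn out
  ...FT
  F.FTT
  TFTTT
  .TTTT
  .TTTT
Step 3: 5 trees catch fire, 4 burn out
  ....F
  ...FT
  F.FTT
  .FTTT
  .TTTT
Step 4: 4 trees catch fire, 5 burn out
  .....
  ....F
  ...FT
  ..FTT
  .FTTT
Step 5: 3 trees catch fire, 4 burn out
  .....
  .....
  ....F
  ...FT
  ..FTT

.....
.....
....F
...FT
..FTT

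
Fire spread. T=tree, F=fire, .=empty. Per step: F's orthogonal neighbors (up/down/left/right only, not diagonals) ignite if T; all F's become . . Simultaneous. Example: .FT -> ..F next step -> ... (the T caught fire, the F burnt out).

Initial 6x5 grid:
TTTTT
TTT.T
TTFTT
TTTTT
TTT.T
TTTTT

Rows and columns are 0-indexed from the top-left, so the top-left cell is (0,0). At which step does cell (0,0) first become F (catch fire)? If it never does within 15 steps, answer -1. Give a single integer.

Step 1: cell (0,0)='T' (+4 fires, +1 burnt)
Step 2: cell (0,0)='T' (+7 fires, +4 burnt)
Step 3: cell (0,0)='T' (+8 fires, +7 burnt)
Step 4: cell (0,0)='F' (+6 fires, +8 burnt)
  -> target ignites at step 4
Step 5: cell (0,0)='.' (+2 fires, +6 burnt)
Step 6: cell (0,0)='.' (+0 fires, +2 burnt)
  fire out at step 6

4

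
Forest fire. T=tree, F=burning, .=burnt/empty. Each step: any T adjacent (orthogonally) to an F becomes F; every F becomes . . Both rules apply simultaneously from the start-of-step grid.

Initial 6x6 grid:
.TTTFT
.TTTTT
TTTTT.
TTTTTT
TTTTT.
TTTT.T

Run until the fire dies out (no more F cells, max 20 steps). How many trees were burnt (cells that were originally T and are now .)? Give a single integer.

Step 1: +3 fires, +1 burnt (F count now 3)
Step 2: +4 fires, +3 burnt (F count now 4)
Step 3: +4 fires, +4 burnt (F count now 4)
Step 4: +5 fires, +4 burnt (F count now 5)
Step 5: +3 fires, +5 burnt (F count now 3)
Step 6: +4 fires, +3 burnt (F count now 4)
Step 7: +3 fires, +4 burnt (F count now 3)
Step 8: +2 fires, +3 burnt (F count now 2)
Step 9: +1 fires, +2 burnt (F count now 1)
Step 10: +0 fires, +1 burnt (F count now 0)
Fire out after step 10
Initially T: 30, now '.': 35
Total burnt (originally-T cells now '.'): 29

Answer: 29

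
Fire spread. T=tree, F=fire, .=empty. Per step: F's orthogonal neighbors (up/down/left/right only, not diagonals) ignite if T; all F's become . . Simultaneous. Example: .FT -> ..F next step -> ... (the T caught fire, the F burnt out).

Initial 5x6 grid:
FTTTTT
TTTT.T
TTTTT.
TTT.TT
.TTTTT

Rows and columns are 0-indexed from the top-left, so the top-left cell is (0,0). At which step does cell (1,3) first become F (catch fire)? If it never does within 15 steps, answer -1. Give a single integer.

Step 1: cell (1,3)='T' (+2 fires, +1 burnt)
Step 2: cell (1,3)='T' (+3 fires, +2 burnt)
Step 3: cell (1,3)='T' (+4 fires, +3 burnt)
Step 4: cell (1,3)='F' (+4 fires, +4 burnt)
  -> target ignites at step 4
Step 5: cell (1,3)='.' (+4 fires, +4 burnt)
Step 6: cell (1,3)='.' (+3 fires, +4 burnt)
Step 7: cell (1,3)='.' (+2 fires, +3 burnt)
Step 8: cell (1,3)='.' (+2 fires, +2 burnt)
Step 9: cell (1,3)='.' (+1 fires, +2 burnt)
Step 10: cell (1,3)='.' (+0 fires, +1 burnt)
  fire out at step 10

4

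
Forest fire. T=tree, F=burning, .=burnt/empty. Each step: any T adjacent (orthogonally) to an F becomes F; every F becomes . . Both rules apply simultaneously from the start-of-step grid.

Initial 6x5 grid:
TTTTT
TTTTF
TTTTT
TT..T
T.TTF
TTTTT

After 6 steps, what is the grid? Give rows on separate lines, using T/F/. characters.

Step 1: 6 trees catch fire, 2 burn out
  TTTTF
  TTTF.
  TTTTF
  TT..F
  T.TF.
  TTTTF
Step 2: 5 trees catch fire, 6 burn out
  TTTF.
  TTF..
  TTTF.
  TT...
  T.F..
  TTTF.
Step 3: 4 trees catch fire, 5 burn out
  TTF..
  TF...
  TTF..
  TT...
  T....
  TTF..
Step 4: 4 trees catch fire, 4 burn out
  TF...
  F....
  TF...
  TT...
  T....
  TF...
Step 5: 4 trees catch fire, 4 burn out
  F....
  .....
  F....
  TF...
  T....
  F....
Step 6: 2 trees catch fire, 4 burn out
  .....
  .....
  .....
  F....
  F....
  .....

.....
.....
.....
F....
F....
.....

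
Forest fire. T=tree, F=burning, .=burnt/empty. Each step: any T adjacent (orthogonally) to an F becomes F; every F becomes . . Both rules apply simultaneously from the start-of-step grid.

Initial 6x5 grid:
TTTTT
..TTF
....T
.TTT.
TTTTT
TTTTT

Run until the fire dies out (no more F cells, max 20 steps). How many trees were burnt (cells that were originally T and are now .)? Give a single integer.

Step 1: +3 fires, +1 burnt (F count now 3)
Step 2: +2 fires, +3 burnt (F count now 2)
Step 3: +1 fires, +2 burnt (F count now 1)
Step 4: +1 fires, +1 burnt (F count now 1)
Step 5: +1 fires, +1 burnt (F count now 1)
Step 6: +0 fires, +1 burnt (F count now 0)
Fire out after step 6
Initially T: 21, now '.': 17
Total burnt (originally-T cells now '.'): 8

Answer: 8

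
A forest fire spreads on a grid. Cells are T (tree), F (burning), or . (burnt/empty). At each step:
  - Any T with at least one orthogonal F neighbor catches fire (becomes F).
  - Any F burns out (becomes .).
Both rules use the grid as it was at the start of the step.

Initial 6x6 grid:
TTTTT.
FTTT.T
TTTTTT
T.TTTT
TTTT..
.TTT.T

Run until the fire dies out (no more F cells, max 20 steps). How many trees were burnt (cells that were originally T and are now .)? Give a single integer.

Answer: 27

Derivation:
Step 1: +3 fires, +1 burnt (F count now 3)
Step 2: +4 fires, +3 burnt (F count now 4)
Step 3: +4 fires, +4 burnt (F count now 4)
Step 4: +4 fires, +4 burnt (F count now 4)
Step 5: +5 fires, +4 burnt (F count now 5)
Step 6: +4 fires, +5 burnt (F count now 4)
Step 7: +3 fires, +4 burnt (F count now 3)
Step 8: +0 fires, +3 burnt (F count now 0)
Fire out after step 8
Initially T: 28, now '.': 35
Total burnt (originally-T cells now '.'): 27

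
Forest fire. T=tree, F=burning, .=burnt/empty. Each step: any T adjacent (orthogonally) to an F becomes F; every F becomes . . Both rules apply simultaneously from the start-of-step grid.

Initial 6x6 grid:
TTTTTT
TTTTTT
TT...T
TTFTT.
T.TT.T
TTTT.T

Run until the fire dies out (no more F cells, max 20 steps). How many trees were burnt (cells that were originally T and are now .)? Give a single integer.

Answer: 26

Derivation:
Step 1: +3 fires, +1 burnt (F count now 3)
Step 2: +5 fires, +3 burnt (F count now 5)
Step 3: +5 fires, +5 burnt (F count now 5)
Step 4: +4 fires, +5 burnt (F count now 4)
Step 5: +3 fires, +4 burnt (F count now 3)
Step 6: +2 fires, +3 burnt (F count now 2)
Step 7: +2 fires, +2 burnt (F count now 2)
Step 8: +2 fires, +2 burnt (F count now 2)
Step 9: +0 fires, +2 burnt (F count now 0)
Fire out after step 9
Initially T: 28, now '.': 34
Total burnt (originally-T cells now '.'): 26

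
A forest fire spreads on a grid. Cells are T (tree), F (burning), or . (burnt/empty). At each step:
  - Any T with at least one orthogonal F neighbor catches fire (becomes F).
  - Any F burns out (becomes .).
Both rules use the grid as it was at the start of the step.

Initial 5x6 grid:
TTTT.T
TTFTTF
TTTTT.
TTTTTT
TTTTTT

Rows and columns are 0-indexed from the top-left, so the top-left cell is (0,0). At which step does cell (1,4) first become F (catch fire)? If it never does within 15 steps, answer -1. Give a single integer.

Step 1: cell (1,4)='F' (+6 fires, +2 burnt)
  -> target ignites at step 1
Step 2: cell (1,4)='.' (+7 fires, +6 burnt)
Step 3: cell (1,4)='.' (+6 fires, +7 burnt)
Step 4: cell (1,4)='.' (+5 fires, +6 burnt)
Step 5: cell (1,4)='.' (+2 fires, +5 burnt)
Step 6: cell (1,4)='.' (+0 fires, +2 burnt)
  fire out at step 6

1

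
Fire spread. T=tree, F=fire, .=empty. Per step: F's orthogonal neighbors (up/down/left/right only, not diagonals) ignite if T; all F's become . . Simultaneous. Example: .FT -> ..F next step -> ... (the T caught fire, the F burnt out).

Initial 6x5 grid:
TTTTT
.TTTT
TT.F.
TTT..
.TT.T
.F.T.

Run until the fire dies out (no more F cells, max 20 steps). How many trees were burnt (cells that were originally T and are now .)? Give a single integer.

Step 1: +2 fires, +2 burnt (F count now 2)
Step 2: +5 fires, +2 burnt (F count now 5)
Step 3: +6 fires, +5 burnt (F count now 6)
Step 4: +2 fires, +6 burnt (F count now 2)
Step 5: +1 fires, +2 burnt (F count now 1)
Step 6: +0 fires, +1 burnt (F count now 0)
Fire out after step 6
Initially T: 18, now '.': 28
Total burnt (originally-T cells now '.'): 16

Answer: 16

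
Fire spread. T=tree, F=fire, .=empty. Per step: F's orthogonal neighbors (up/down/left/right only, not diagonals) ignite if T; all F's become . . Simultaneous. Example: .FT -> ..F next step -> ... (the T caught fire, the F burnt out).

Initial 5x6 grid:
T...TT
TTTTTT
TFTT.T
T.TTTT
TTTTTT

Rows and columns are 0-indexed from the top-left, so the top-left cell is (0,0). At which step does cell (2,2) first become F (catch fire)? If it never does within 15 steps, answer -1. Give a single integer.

Step 1: cell (2,2)='F' (+3 fires, +1 burnt)
  -> target ignites at step 1
Step 2: cell (2,2)='.' (+5 fires, +3 burnt)
Step 3: cell (2,2)='.' (+5 fires, +5 burnt)
Step 4: cell (2,2)='.' (+4 fires, +5 burnt)
Step 5: cell (2,2)='.' (+4 fires, +4 burnt)
Step 6: cell (2,2)='.' (+3 fires, +4 burnt)
Step 7: cell (2,2)='.' (+0 fires, +3 burnt)
  fire out at step 7

1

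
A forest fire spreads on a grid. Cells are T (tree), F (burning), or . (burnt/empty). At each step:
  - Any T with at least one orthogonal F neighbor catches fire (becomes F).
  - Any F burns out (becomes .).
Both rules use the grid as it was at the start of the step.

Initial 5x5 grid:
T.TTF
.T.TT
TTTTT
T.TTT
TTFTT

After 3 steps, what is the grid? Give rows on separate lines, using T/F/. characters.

Step 1: 5 trees catch fire, 2 burn out
  T.TF.
  .T.TF
  TTTTT
  T.FTT
  TF.FT
Step 2: 7 trees catch fire, 5 burn out
  T.F..
  .T.F.
  TTFTF
  T..FT
  F...F
Step 3: 4 trees catch fire, 7 burn out
  T....
  .T...
  TF.F.
  F...F
  .....

T....
.T...
TF.F.
F...F
.....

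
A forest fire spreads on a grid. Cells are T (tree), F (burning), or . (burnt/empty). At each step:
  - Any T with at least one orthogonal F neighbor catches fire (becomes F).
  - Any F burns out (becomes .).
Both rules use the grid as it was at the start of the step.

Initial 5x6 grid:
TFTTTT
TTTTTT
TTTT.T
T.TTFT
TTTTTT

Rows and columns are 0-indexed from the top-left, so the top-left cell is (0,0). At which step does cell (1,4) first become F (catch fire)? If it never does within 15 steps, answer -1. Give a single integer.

Step 1: cell (1,4)='T' (+6 fires, +2 burnt)
Step 2: cell (1,4)='T' (+9 fires, +6 burnt)
Step 3: cell (1,4)='T' (+6 fires, +9 burnt)
Step 4: cell (1,4)='F' (+4 fires, +6 burnt)
  -> target ignites at step 4
Step 5: cell (1,4)='.' (+1 fires, +4 burnt)
Step 6: cell (1,4)='.' (+0 fires, +1 burnt)
  fire out at step 6

4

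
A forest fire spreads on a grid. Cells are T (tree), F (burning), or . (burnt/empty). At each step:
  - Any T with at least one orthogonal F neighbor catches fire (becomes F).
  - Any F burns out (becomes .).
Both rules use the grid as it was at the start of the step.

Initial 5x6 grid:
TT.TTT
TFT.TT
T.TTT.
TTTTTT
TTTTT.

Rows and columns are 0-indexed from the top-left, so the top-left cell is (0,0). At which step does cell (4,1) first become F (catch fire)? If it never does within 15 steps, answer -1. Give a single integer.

Step 1: cell (4,1)='T' (+3 fires, +1 burnt)
Step 2: cell (4,1)='T' (+3 fires, +3 burnt)
Step 3: cell (4,1)='T' (+3 fires, +3 burnt)
Step 4: cell (4,1)='T' (+5 fires, +3 burnt)
Step 5: cell (4,1)='F' (+4 fires, +5 burnt)
  -> target ignites at step 5
Step 6: cell (4,1)='.' (+4 fires, +4 burnt)
Step 7: cell (4,1)='.' (+2 fires, +4 burnt)
Step 8: cell (4,1)='.' (+0 fires, +2 burnt)
  fire out at step 8

5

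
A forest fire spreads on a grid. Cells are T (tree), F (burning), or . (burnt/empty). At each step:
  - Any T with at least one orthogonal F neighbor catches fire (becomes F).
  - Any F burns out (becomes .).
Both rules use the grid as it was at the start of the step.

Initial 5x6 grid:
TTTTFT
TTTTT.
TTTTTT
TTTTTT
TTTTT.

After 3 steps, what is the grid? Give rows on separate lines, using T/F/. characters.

Step 1: 3 trees catch fire, 1 burn out
  TTTF.F
  TTTTF.
  TTTTTT
  TTTTTT
  TTTTT.
Step 2: 3 trees catch fire, 3 burn out
  TTF...
  TTTF..
  TTTTFT
  TTTTTT
  TTTTT.
Step 3: 5 trees catch fire, 3 burn out
  TF....
  TTF...
  TTTF.F
  TTTTFT
  TTTTT.

TF....
TTF...
TTTF.F
TTTTFT
TTTTT.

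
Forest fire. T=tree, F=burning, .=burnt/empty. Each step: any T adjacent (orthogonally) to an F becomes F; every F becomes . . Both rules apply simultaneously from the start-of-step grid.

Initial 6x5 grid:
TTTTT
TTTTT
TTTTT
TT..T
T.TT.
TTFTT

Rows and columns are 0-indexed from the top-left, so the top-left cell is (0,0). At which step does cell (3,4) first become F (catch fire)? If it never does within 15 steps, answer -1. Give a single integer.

Step 1: cell (3,4)='T' (+3 fires, +1 burnt)
Step 2: cell (3,4)='T' (+3 fires, +3 burnt)
Step 3: cell (3,4)='T' (+1 fires, +3 burnt)
Step 4: cell (3,4)='T' (+1 fires, +1 burnt)
Step 5: cell (3,4)='T' (+2 fires, +1 burnt)
Step 6: cell (3,4)='T' (+2 fires, +2 burnt)
Step 7: cell (3,4)='T' (+3 fires, +2 burnt)
Step 8: cell (3,4)='T' (+3 fires, +3 burnt)
Step 9: cell (3,4)='T' (+3 fires, +3 burnt)
Step 10: cell (3,4)='F' (+3 fires, +3 burnt)
  -> target ignites at step 10
Step 11: cell (3,4)='.' (+1 fires, +3 burnt)
Step 12: cell (3,4)='.' (+0 fires, +1 burnt)
  fire out at step 12

10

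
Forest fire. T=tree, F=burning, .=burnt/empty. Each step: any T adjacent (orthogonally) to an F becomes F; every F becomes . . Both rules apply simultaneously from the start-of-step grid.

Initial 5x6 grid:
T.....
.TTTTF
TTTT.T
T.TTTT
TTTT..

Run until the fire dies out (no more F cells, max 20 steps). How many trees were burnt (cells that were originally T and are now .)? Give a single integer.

Step 1: +2 fires, +1 burnt (F count now 2)
Step 2: +2 fires, +2 burnt (F count now 2)
Step 3: +3 fires, +2 burnt (F count now 3)
Step 4: +3 fires, +3 burnt (F count now 3)
Step 5: +3 fires, +3 burnt (F count now 3)
Step 6: +2 fires, +3 burnt (F count now 2)
Step 7: +2 fires, +2 burnt (F count now 2)
Step 8: +1 fires, +2 burnt (F count now 1)
Step 9: +0 fires, +1 burnt (F count now 0)
Fire out after step 9
Initially T: 19, now '.': 29
Total burnt (originally-T cells now '.'): 18

Answer: 18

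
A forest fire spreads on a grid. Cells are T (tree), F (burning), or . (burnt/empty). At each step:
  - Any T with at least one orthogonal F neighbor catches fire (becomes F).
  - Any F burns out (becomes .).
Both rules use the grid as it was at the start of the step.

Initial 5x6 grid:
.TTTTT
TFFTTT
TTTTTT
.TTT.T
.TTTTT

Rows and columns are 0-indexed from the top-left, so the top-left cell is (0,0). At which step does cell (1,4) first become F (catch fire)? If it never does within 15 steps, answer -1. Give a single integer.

Step 1: cell (1,4)='T' (+6 fires, +2 burnt)
Step 2: cell (1,4)='F' (+6 fires, +6 burnt)
  -> target ignites at step 2
Step 3: cell (1,4)='.' (+6 fires, +6 burnt)
Step 4: cell (1,4)='.' (+3 fires, +6 burnt)
Step 5: cell (1,4)='.' (+2 fires, +3 burnt)
Step 6: cell (1,4)='.' (+1 fires, +2 burnt)
Step 7: cell (1,4)='.' (+0 fires, +1 burnt)
  fire out at step 7

2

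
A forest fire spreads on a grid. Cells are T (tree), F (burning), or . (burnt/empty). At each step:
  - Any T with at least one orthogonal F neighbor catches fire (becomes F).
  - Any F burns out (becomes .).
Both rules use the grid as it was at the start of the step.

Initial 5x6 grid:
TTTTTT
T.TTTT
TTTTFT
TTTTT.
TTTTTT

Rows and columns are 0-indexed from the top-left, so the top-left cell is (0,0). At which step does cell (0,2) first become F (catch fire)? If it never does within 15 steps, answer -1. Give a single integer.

Step 1: cell (0,2)='T' (+4 fires, +1 burnt)
Step 2: cell (0,2)='T' (+6 fires, +4 burnt)
Step 3: cell (0,2)='T' (+7 fires, +6 burnt)
Step 4: cell (0,2)='F' (+4 fires, +7 burnt)
  -> target ignites at step 4
Step 5: cell (0,2)='.' (+4 fires, +4 burnt)
Step 6: cell (0,2)='.' (+2 fires, +4 burnt)
Step 7: cell (0,2)='.' (+0 fires, +2 burnt)
  fire out at step 7

4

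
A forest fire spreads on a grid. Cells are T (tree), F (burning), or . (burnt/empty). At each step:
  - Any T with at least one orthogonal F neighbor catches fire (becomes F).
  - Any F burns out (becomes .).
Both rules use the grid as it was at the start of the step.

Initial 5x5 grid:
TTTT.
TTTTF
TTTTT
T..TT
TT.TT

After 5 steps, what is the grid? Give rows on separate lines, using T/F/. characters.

Step 1: 2 trees catch fire, 1 burn out
  TTTT.
  TTTF.
  TTTTF
  T..TT
  TT.TT
Step 2: 4 trees catch fire, 2 burn out
  TTTF.
  TTF..
  TTTF.
  T..TF
  TT.TT
Step 3: 5 trees catch fire, 4 burn out
  TTF..
  TF...
  TTF..
  T..F.
  TT.TF
Step 4: 4 trees catch fire, 5 burn out
  TF...
  F....
  TF...
  T....
  TT.F.
Step 5: 2 trees catch fire, 4 burn out
  F....
  .....
  F....
  T....
  TT...

F....
.....
F....
T....
TT...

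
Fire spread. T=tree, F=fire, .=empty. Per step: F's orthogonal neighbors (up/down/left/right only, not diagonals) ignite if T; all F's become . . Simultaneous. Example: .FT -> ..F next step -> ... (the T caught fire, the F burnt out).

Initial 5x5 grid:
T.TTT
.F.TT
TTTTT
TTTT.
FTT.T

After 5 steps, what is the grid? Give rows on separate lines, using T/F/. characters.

Step 1: 3 trees catch fire, 2 burn out
  T.TTT
  ...TT
  TFTTT
  FTTT.
  .FT.T
Step 2: 4 trees catch fire, 3 burn out
  T.TTT
  ...TT
  F.FTT
  .FTT.
  ..F.T
Step 3: 2 trees catch fire, 4 burn out
  T.TTT
  ...TT
  ...FT
  ..FT.
  ....T
Step 4: 3 trees catch fire, 2 burn out
  T.TTT
  ...FT
  ....F
  ...F.
  ....T
Step 5: 2 trees catch fire, 3 burn out
  T.TFT
  ....F
  .....
  .....
  ....T

T.TFT
....F
.....
.....
....T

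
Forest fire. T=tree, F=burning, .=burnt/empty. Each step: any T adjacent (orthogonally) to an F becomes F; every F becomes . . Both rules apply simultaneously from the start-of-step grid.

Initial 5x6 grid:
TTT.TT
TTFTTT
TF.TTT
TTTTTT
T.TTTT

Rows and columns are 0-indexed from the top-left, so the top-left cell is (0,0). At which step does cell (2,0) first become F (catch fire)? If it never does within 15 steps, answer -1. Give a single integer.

Step 1: cell (2,0)='F' (+5 fires, +2 burnt)
  -> target ignites at step 1
Step 2: cell (2,0)='.' (+6 fires, +5 burnt)
Step 3: cell (2,0)='.' (+7 fires, +6 burnt)
Step 4: cell (2,0)='.' (+4 fires, +7 burnt)
Step 5: cell (2,0)='.' (+2 fires, +4 burnt)
Step 6: cell (2,0)='.' (+1 fires, +2 burnt)
Step 7: cell (2,0)='.' (+0 fires, +1 burnt)
  fire out at step 7

1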